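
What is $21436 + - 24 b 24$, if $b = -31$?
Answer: $39292$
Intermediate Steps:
$21436 + - 24 b 24 = 21436 + \left(-24\right) \left(-31\right) 24 = 21436 + 744 \cdot 24 = 21436 + 17856 = 39292$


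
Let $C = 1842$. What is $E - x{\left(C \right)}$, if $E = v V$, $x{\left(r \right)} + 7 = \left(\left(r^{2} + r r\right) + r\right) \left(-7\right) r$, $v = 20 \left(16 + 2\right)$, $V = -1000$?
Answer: $87521146387$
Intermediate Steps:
$v = 360$ ($v = 20 \cdot 18 = 360$)
$x{\left(r \right)} = -7 + r \left(- 14 r^{2} - 7 r\right)$ ($x{\left(r \right)} = -7 + \left(\left(r^{2} + r r\right) + r\right) \left(-7\right) r = -7 + \left(\left(r^{2} + r^{2}\right) + r\right) \left(-7\right) r = -7 + \left(2 r^{2} + r\right) \left(-7\right) r = -7 + \left(r + 2 r^{2}\right) \left(-7\right) r = -7 + \left(- 14 r^{2} - 7 r\right) r = -7 + r \left(- 14 r^{2} - 7 r\right)$)
$E = -360000$ ($E = 360 \left(-1000\right) = -360000$)
$E - x{\left(C \right)} = -360000 - \left(-7 - 14 \cdot 1842^{3} - 7 \cdot 1842^{2}\right) = -360000 - \left(-7 - 87497755632 - 23750748\right) = -360000 - -87521506387 = -360000 + 87521506387 = 87521146387$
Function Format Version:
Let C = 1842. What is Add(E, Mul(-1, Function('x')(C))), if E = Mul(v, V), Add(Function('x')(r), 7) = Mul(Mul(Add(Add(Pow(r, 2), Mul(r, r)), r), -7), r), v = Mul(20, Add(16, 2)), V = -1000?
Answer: 87521146387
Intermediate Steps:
v = 360 (v = Mul(20, 18) = 360)
Function('x')(r) = Add(-7, Mul(r, Add(Mul(-14, Pow(r, 2)), Mul(-7, r)))) (Function('x')(r) = Add(-7, Mul(Mul(Add(Add(Pow(r, 2), Mul(r, r)), r), -7), r)) = Add(-7, Mul(Mul(Add(Add(Pow(r, 2), Pow(r, 2)), r), -7), r)) = Add(-7, Mul(Mul(Add(Mul(2, Pow(r, 2)), r), -7), r)) = Add(-7, Mul(Mul(Add(r, Mul(2, Pow(r, 2))), -7), r)) = Add(-7, Mul(Add(Mul(-14, Pow(r, 2)), Mul(-7, r)), r)) = Add(-7, Mul(r, Add(Mul(-14, Pow(r, 2)), Mul(-7, r)))))
E = -360000 (E = Mul(360, -1000) = -360000)
Add(E, Mul(-1, Function('x')(C))) = Add(-360000, Mul(-1, Add(-7, Mul(-14, Pow(1842, 3)), Mul(-7, Pow(1842, 2))))) = Add(-360000, Mul(-1, Add(-7, Mul(-14, 6249839688), Mul(-7, 3392964)))) = Add(-360000, Mul(-1, Add(-7, -87497755632, -23750748))) = Add(-360000, Mul(-1, -87521506387)) = Add(-360000, 87521506387) = 87521146387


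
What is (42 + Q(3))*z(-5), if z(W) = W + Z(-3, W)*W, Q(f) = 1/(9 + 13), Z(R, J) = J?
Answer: 9250/11 ≈ 840.91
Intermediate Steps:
Q(f) = 1/22
z(W) = W + W**2 (z(W) = W + W*W = W + W**2)
(42 + Q(3))*z(-5) = (42 + 1/22)*(-5*(1 - 5)) = 925*(-5*(-4))/22 = (925/22)*20 = 9250/11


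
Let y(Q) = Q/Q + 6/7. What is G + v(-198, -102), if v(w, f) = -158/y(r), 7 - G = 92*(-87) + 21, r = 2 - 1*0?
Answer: 102764/13 ≈ 7904.9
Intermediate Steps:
r = 2 (r = 2 + 0 = 2)
y(Q) = 13/7 (y(Q) = 1 + 6*(1/7) = 1 + 6/7 = 13/7)
G = 7990 (G = 7 - (92*(-87) + 21) = 7 - (-8004 + 21) = 7 - 1*(-7983) = 7 + 7983 = 7990)
v(w, f) = -1106/13 (v(w, f) = -158/13/7 = -158*7/13 = -1106/13)
G + v(-198, -102) = 7990 - 1106/13 = 102764/13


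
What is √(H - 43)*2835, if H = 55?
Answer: 5670*√3 ≈ 9820.7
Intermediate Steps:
√(H - 43)*2835 = √(55 - 43)*2835 = √12*2835 = (2*√3)*2835 = 5670*√3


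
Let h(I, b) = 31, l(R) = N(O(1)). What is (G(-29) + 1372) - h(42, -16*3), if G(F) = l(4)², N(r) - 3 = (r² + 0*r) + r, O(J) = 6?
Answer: 3366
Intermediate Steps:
N(r) = 3 + r + r² (N(r) = 3 + ((r² + 0*r) + r) = 3 + ((r² + 0) + r) = 3 + (r² + r) = 3 + (r + r²) = 3 + r + r²)
l(R) = 45 (l(R) = 3 + 6 + 6² = 3 + 6 + 36 = 45)
G(F) = 2025 (G(F) = 45² = 2025)
(G(-29) + 1372) - h(42, -16*3) = (2025 + 1372) - 1*31 = 3397 - 31 = 3366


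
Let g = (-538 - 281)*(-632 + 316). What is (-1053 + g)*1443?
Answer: 371934693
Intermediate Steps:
g = 258804 (g = -819*(-316) = 258804)
(-1053 + g)*1443 = (-1053 + 258804)*1443 = 257751*1443 = 371934693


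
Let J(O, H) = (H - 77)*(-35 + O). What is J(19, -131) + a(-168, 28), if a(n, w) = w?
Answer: 3356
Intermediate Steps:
J(O, H) = (-77 + H)*(-35 + O)
J(19, -131) + a(-168, 28) = (2695 - 77*19 - 35*(-131) - 131*19) + 28 = (2695 - 1463 + 4585 - 2489) + 28 = 3328 + 28 = 3356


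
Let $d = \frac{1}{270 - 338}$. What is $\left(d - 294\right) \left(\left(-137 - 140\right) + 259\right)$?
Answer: $\frac{179937}{34} \approx 5292.3$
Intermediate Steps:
$d = - \frac{1}{68}$ ($d = \frac{1}{-68} = - \frac{1}{68} \approx -0.014706$)
$\left(d - 294\right) \left(\left(-137 - 140\right) + 259\right) = \left(- \frac{1}{68} - 294\right) \left(\left(-137 - 140\right) + 259\right) = - \frac{19993 \left(\left(-137 - 140\right) + 259\right)}{68} = - \frac{19993 \left(-277 + 259\right)}{68} = \left(- \frac{19993}{68}\right) \left(-18\right) = \frac{179937}{34}$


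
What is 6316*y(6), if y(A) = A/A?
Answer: 6316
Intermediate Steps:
y(A) = 1
6316*y(6) = 6316*1 = 6316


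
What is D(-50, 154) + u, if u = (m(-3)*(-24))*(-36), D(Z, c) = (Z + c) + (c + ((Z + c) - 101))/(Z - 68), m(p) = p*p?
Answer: 929683/118 ≈ 7878.7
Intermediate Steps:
m(p) = p**2
D(Z, c) = Z + c + (-101 + Z + 2*c)/(-68 + Z) (D(Z, c) = (Z + c) + (c + (-101 + Z + c))/(-68 + Z) = (Z + c) + (-101 + Z + 2*c)/(-68 + Z) = Z + c + (-101 + Z + 2*c)/(-68 + Z))
u = 7776 (u = ((-3)**2*(-24))*(-36) = (9*(-24))*(-36) = -216*(-36) = 7776)
D(-50, 154) + u = (-101 + (-50)**2 - 67*(-50) - 66*154 - 50*154)/(-68 - 50) + 7776 = (-101 + 2500 + 3350 - 10164 - 7700)/(-118) + 7776 = -1/118*(-12115) + 7776 = 12115/118 + 7776 = 929683/118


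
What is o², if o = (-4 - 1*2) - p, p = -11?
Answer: 25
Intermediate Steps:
o = 5 (o = (-4 - 1*2) - 1*(-11) = (-4 - 2) + 11 = -6 + 11 = 5)
o² = 5² = 25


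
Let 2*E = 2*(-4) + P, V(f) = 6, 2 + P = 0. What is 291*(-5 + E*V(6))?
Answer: -10185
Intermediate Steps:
P = -2 (P = -2 + 0 = -2)
E = -5 (E = (2*(-4) - 2)/2 = (-8 - 2)/2 = (1/2)*(-10) = -5)
291*(-5 + E*V(6)) = 291*(-5 - 5*6) = 291*(-5 - 30) = 291*(-35) = -10185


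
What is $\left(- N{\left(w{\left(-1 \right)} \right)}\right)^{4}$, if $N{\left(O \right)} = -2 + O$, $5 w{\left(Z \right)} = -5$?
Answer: $81$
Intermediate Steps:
$w{\left(Z \right)} = -1$ ($w{\left(Z \right)} = \frac{1}{5} \left(-5\right) = -1$)
$\left(- N{\left(w{\left(-1 \right)} \right)}\right)^{4} = \left(- (-2 - 1)\right)^{4} = \left(\left(-1\right) \left(-3\right)\right)^{4} = 3^{4} = 81$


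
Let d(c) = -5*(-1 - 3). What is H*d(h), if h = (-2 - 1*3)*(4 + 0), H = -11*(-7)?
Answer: 1540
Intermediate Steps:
H = 77
h = -20 (h = (-2 - 3)*4 = -5*4 = -20)
d(c) = 20 (d(c) = -5*(-4) = 20)
H*d(h) = 77*20 = 1540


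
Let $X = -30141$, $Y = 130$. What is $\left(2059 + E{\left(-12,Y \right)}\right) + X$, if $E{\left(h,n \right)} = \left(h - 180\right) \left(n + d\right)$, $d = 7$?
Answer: $-54386$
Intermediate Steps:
$E{\left(h,n \right)} = \left(-180 + h\right) \left(7 + n\right)$ ($E{\left(h,n \right)} = \left(h - 180\right) \left(n + 7\right) = \left(-180 + h\right) \left(7 + n\right)$)
$\left(2059 + E{\left(-12,Y \right)}\right) + X = \left(2059 - 26304\right) - 30141 = -24245 - 30141 = -54386$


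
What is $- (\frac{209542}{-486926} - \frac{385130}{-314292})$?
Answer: $- \frac{2765282639}{3478112418} \approx -0.79505$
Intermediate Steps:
$- (\frac{209542}{-486926} - \frac{385130}{-314292}) = - (209542 \left(- \frac{1}{486926}\right) - - \frac{192565}{157146}) = - (- \frac{104771}{243463} + \frac{192565}{157146}) = \left(-1\right) \frac{2765282639}{3478112418} = - \frac{2765282639}{3478112418}$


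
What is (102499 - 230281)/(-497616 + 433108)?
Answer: 63891/32254 ≈ 1.9809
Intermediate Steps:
(102499 - 230281)/(-497616 + 433108) = -127782/(-64508) = -127782*(-1/64508) = 63891/32254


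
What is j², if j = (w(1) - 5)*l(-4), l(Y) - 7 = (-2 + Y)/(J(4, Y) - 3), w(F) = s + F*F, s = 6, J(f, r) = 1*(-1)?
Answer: 289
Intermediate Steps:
J(f, r) = -1
w(F) = 6 + F² (w(F) = 6 + F*F = 6 + F²)
l(Y) = 15/2 - Y/4 (l(Y) = 7 + (-2 + Y)/(-1 - 3) = 7 + (-2 + Y)/(-4) = 7 + (-2 + Y)*(-¼) = 7 + (½ - Y/4) = 15/2 - Y/4)
j = 17 (j = ((6 + 1²) - 5)*(15/2 - ¼*(-4)) = ((6 + 1) - 5)*(15/2 + 1) = (7 - 5)*(17/2) = 2*(17/2) = 17)
j² = 17² = 289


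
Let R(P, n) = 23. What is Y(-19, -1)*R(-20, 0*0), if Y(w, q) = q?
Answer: -23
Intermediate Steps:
Y(-19, -1)*R(-20, 0*0) = -1*23 = -23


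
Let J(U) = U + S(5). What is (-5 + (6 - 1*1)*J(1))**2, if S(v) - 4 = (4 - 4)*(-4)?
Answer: 400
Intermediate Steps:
S(v) = 4 (S(v) = 4 + (4 - 4)*(-4) = 4 + 0*(-4) = 4 + 0 = 4)
J(U) = 4 + U (J(U) = U + 4 = 4 + U)
(-5 + (6 - 1*1)*J(1))**2 = (-5 + (6 - 1*1)*(4 + 1))**2 = (-5 + (6 - 1)*5)**2 = (-5 + 5*5)**2 = (-5 + 25)**2 = 20**2 = 400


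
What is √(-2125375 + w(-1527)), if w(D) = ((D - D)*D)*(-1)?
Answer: 35*I*√1735 ≈ 1457.9*I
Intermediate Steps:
w(D) = 0 (w(D) = (0*D)*(-1) = 0*(-1) = 0)
√(-2125375 + w(-1527)) = √(-2125375 + 0) = √(-2125375) = 35*I*√1735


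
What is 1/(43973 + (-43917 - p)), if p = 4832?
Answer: -1/4776 ≈ -0.00020938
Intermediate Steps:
1/(43973 + (-43917 - p)) = 1/(43973 + (-43917 - 1*4832)) = 1/(43973 + (-43917 - 4832)) = 1/(43973 - 48749) = 1/(-4776) = -1/4776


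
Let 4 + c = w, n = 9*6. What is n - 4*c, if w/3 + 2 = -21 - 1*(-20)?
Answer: 106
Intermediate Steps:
n = 54
w = -9 (w = -6 + 3*(-21 - 1*(-20)) = -6 + 3*(-21 + 20) = -6 + 3*(-1) = -6 - 3 = -9)
c = -13 (c = -4 - 9 = -13)
n - 4*c = 54 - 4*(-13) = 54 + 52 = 106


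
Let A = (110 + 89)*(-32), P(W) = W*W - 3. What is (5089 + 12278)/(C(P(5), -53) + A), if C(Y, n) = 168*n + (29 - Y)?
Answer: -17367/15265 ≈ -1.1377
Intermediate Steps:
P(W) = -3 + W² (P(W) = W² - 3 = -3 + W²)
C(Y, n) = 29 - Y + 168*n
A = -6368 (A = 199*(-32) = -6368)
(5089 + 12278)/(C(P(5), -53) + A) = (5089 + 12278)/((29 - (-3 + 5²) + 168*(-53)) - 6368) = 17367/((29 - (-3 + 25) - 8904) - 6368) = 17367/((29 - 1*22 - 8904) - 6368) = 17367/((29 - 22 - 8904) - 6368) = 17367/(-8897 - 6368) = 17367/(-15265) = 17367*(-1/15265) = -17367/15265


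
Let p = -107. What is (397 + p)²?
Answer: 84100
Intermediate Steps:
(397 + p)² = (397 - 107)² = 290² = 84100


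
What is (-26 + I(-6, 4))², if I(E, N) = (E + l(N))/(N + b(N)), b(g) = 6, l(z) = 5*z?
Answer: 15129/25 ≈ 605.16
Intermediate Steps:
I(E, N) = (E + 5*N)/(6 + N) (I(E, N) = (E + 5*N)/(N + 6) = (E + 5*N)/(6 + N))
(-26 + I(-6, 4))² = (-26 + (-6 + 5*4)/(6 + 4))² = (-26 + (-6 + 20)/10)² = (-26 + (⅒)*14)² = (-26 + 7/5)² = (-123/5)² = 15129/25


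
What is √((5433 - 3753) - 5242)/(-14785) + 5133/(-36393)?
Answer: -1711/12131 - I*√3562/14785 ≈ -0.14104 - 0.0040367*I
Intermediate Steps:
√((5433 - 3753) - 5242)/(-14785) + 5133/(-36393) = √(1680 - 5242)*(-1/14785) + 5133*(-1/36393) = √(-3562)*(-1/14785) - 1711/12131 = (I*√3562)*(-1/14785) - 1711/12131 = -I*√3562/14785 - 1711/12131 = -1711/12131 - I*√3562/14785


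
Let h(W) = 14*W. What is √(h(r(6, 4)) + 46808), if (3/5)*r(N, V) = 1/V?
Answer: √1685298/6 ≈ 216.36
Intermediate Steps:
r(N, V) = 5/(3*V)
√(h(r(6, 4)) + 46808) = √(14*((5/3)/4) + 46808) = √(14*((5/3)*(¼)) + 46808) = √(14*(5/12) + 46808) = √(35/6 + 46808) = √(280883/6) = √1685298/6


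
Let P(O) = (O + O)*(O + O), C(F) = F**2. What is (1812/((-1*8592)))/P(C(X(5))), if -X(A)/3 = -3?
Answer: -151/18790704 ≈ -8.0359e-6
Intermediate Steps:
X(A) = 9 (X(A) = -3*(-3) = 9)
P(O) = 4*O**2 (P(O) = (2*O)*(2*O) = 4*O**2)
(1812/((-1*8592)))/P(C(X(5))) = (1812/((-1*8592)))/((4*(9**2)**2)) = (1812/(-8592))/((4*81**2)) = (1812*(-1/8592))/((4*6561)) = -151/716/26244 = -151/716*1/26244 = -151/18790704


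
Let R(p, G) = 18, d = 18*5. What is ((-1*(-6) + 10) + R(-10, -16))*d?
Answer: 3060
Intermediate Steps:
d = 90
((-1*(-6) + 10) + R(-10, -16))*d = ((-1*(-6) + 10) + 18)*90 = ((6 + 10) + 18)*90 = (16 + 18)*90 = 34*90 = 3060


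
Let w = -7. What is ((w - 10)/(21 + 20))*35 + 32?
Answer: 717/41 ≈ 17.488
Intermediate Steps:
((w - 10)/(21 + 20))*35 + 32 = ((-7 - 10)/(21 + 20))*35 + 32 = -17/41*35 + 32 = -595/41 + 32 = 717/41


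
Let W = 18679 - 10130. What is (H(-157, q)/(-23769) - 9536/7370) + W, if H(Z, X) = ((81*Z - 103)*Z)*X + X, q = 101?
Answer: -428987692/87588765 ≈ -4.8978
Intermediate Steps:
H(Z, X) = X + X*Z*(-103 + 81*Z) (H(Z, X) = ((-103 + 81*Z)*Z)*X + X = (Z*(-103 + 81*Z))*X + X = X*Z*(-103 + 81*Z) + X = X + X*Z*(-103 + 81*Z))
W = 8549
(H(-157, q)/(-23769) - 9536/7370) + W = ((101*(1 - 103*(-157) + 81*(-157)²))/(-23769) - 9536/7370) + 8549 = ((101*(1 + 16171 + 81*24649))*(-1/23769) - 9536*1/7370) + 8549 = ((101*(1 + 16171 + 1996569))*(-1/23769) - 4768/3685) + 8549 = ((101*2012741)*(-1/23769) - 4768/3685) + 8549 = (203286841*(-1/23769) - 4768/3685) + 8549 = (-203286841/23769 - 4768/3685) + 8549 = -749225339677/87588765 + 8549 = -428987692/87588765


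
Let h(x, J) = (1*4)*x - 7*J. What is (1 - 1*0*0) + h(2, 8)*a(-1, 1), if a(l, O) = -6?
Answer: 289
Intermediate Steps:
h(x, J) = -7*J + 4*x (h(x, J) = 4*x - 7*J = -7*J + 4*x)
(1 - 1*0*0) + h(2, 8)*a(-1, 1) = (1 - 1*0*0) + (-7*8 + 4*2)*(-6) = (1 + 0*0) + (-56 + 8)*(-6) = (1 + 0) - 48*(-6) = 1 + 288 = 289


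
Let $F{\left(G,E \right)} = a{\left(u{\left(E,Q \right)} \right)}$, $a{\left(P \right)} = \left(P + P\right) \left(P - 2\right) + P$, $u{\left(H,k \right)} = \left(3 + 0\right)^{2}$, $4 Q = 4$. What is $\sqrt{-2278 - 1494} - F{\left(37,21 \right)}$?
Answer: $-135 + 2 i \sqrt{943} \approx -135.0 + 61.417 i$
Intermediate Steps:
$Q = 1$ ($Q = \frac{1}{4} \cdot 4 = 1$)
$u{\left(H,k \right)} = 9$ ($u{\left(H,k \right)} = 3^{2} = 9$)
$a{\left(P \right)} = P + 2 P \left(-2 + P\right)$ ($a{\left(P \right)} = 2 P \left(-2 + P\right) + P = P + 2 P \left(-2 + P\right)$)
$F{\left(G,E \right)} = 135$ ($F{\left(G,E \right)} = 9 \left(-3 + 2 \cdot 9\right) = 9 \left(-3 + 18\right) = 9 \cdot 15 = 135$)
$\sqrt{-2278 - 1494} - F{\left(37,21 \right)} = \sqrt{-2278 - 1494} - 135 = \sqrt{-3772} - 135 = 2 i \sqrt{943} - 135 = -135 + 2 i \sqrt{943}$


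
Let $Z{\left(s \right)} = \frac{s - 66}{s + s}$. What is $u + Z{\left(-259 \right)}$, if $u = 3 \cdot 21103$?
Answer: $\frac{32794387}{518} \approx 63310.0$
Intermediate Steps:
$Z{\left(s \right)} = \frac{-66 + s}{2 s}$
$u = 63309$
$u + Z{\left(-259 \right)} = 63309 + \frac{-66 - 259}{2 \left(-259\right)} = 63309 + \frac{1}{2} \left(- \frac{1}{259}\right) \left(-325\right) = 63309 + \frac{325}{518} = \frac{32794387}{518}$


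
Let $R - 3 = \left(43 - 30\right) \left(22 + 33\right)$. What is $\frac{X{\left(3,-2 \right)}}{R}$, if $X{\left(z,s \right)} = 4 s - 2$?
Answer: $- \frac{5}{359} \approx -0.013928$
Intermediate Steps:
$X{\left(z,s \right)} = -2 + 4 s$
$R = 718$ ($R = 3 + \left(43 - 30\right) \left(22 + 33\right) = 3 + 13 \cdot 55 = 3 + 715 = 718$)
$\frac{X{\left(3,-2 \right)}}{R} = \frac{-2 + 4 \left(-2\right)}{718} = \left(-2 - 8\right) \frac{1}{718} = \left(-10\right) \frac{1}{718} = - \frac{5}{359}$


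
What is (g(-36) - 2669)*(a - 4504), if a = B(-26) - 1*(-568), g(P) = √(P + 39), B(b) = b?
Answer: 10574578 - 3962*√3 ≈ 1.0568e+7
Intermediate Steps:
g(P) = √(39 + P)
a = 542 (a = -26 - 1*(-568) = -26 + 568 = 542)
(g(-36) - 2669)*(a - 4504) = (√(39 - 36) - 2669)*(542 - 4504) = (√3 - 2669)*(-3962) = (-2669 + √3)*(-3962) = 10574578 - 3962*√3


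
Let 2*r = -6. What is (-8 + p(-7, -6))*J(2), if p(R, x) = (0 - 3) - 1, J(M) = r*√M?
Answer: 36*√2 ≈ 50.912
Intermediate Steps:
r = -3 (r = (½)*(-6) = -3)
J(M) = -3*√M
p(R, x) = -4 (p(R, x) = -3 - 1 = -4)
(-8 + p(-7, -6))*J(2) = (-8 - 4)*(-3*√2) = -(-36)*√2 = 36*√2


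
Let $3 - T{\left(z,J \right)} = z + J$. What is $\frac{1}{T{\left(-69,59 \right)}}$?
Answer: $\frac{1}{13} \approx 0.076923$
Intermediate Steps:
$T{\left(z,J \right)} = 3 - J - z$ ($T{\left(z,J \right)} = 3 - \left(z + J\right) = 3 - \left(J + z\right) = 3 - J - z$)
$\frac{1}{T{\left(-69,59 \right)}} = \frac{1}{3 - 59 - -69} = \frac{1}{3 - 59 + 69} = \frac{1}{13}$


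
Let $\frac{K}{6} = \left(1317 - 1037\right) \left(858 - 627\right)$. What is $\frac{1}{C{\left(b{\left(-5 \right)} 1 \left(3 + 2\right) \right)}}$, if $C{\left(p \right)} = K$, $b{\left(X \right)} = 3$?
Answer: $\frac{1}{388080} \approx 2.5768 \cdot 10^{-6}$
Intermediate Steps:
$K = 388080$ ($K = 6 \left(1317 - 1037\right) \left(858 - 627\right) = 6 \cdot 280 \cdot 231 = 6 \cdot 64680 = 388080$)
$C{\left(p \right)} = 388080$
$\frac{1}{C{\left(b{\left(-5 \right)} 1 \left(3 + 2\right) \right)}} = \frac{1}{388080}$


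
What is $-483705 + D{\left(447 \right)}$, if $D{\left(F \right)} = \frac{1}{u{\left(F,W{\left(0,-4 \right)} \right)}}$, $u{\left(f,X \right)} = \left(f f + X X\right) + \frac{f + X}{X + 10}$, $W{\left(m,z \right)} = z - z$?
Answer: $- \frac{966702339575}{1998537} \approx -4.8371 \cdot 10^{5}$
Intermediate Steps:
$W{\left(m,z \right)} = 0$
$u{\left(f,X \right)} = X^{2} + f^{2} + \frac{X + f}{10 + X}$ ($u{\left(f,X \right)} = \left(f^{2} + X^{2}\right) + \frac{X + f}{10 + X} = \left(X^{2} + f^{2}\right) + \frac{X + f}{10 + X} = X^{2} + f^{2} + \frac{X + f}{10 + X}$)
$D{\left(F \right)} = \frac{1}{F^{2} + \frac{F}{10}}$ ($D{\left(F \right)} = \frac{1}{\frac{1}{10 + 0} \left(0 + F + 0^{3} + 10 \cdot 0^{2} + 10 F^{2} + 0 F^{2}\right)} = \frac{1}{\frac{1}{10} \left(0 + F + 0 + 10 \cdot 0 + 10 F^{2} + 0\right)} = \frac{1}{\frac{1}{10} \left(0 + F + 0 + 0 + 10 F^{2} + 0\right)} = \frac{1}{\frac{1}{10} \left(F + 10 F^{2}\right)} = \frac{1}{F^{2} + \frac{F}{10}}$)
$-483705 + D{\left(447 \right)} = -483705 + \frac{10}{447 \left(1 + 10 \cdot 447\right)} = -483705 + 10 \cdot \frac{1}{447} \frac{1}{1 + 4470} = -483705 + 10 \cdot \frac{1}{447} \cdot \frac{1}{4471} = -483705 + \frac{10}{1998537} = - \frac{966702339575}{1998537}$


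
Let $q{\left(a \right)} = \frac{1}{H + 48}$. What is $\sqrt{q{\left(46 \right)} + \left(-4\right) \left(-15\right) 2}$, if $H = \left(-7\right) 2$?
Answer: $\frac{\sqrt{138754}}{34} \approx 10.956$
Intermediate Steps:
$H = -14$
$q{\left(a \right)} = \frac{1}{34}$ ($q{\left(a \right)} = \frac{1}{-14 + 48} = \frac{1}{34}$)
$\sqrt{q{\left(46 \right)} + \left(-4\right) \left(-15\right) 2} = \sqrt{\frac{1}{34} + \left(-4\right) \left(-15\right) 2} = \sqrt{\frac{1}{34} + 60 \cdot 2} = \sqrt{\frac{1}{34} + 120} = \sqrt{\frac{4081}{34}} = \frac{\sqrt{138754}}{34}$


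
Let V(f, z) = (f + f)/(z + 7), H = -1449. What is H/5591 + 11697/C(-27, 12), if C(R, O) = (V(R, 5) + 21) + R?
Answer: -6229823/5591 ≈ -1114.3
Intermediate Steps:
V(f, z) = 2*f/(7 + z) (V(f, z) = (2*f)/(7 + z) = 2*f/(7 + z))
C(R, O) = 21 + 7*R/6 (C(R, O) = (2*R/(7 + 5) + 21) + R = (2*R/12 + 21) + R = (2*R*(1/12) + 21) + R = (R/6 + 21) + R = (21 + R/6) + R = 21 + 7*R/6)
H/5591 + 11697/C(-27, 12) = -1449/5591 + 11697/(21 + (7/6)*(-27)) = -1449*1/5591 + 11697/(21 - 63/2) = -1449/5591 + 11697/(-21/2) = -1449/5591 + 11697*(-2/21) = -1449/5591 - 1114 = -6229823/5591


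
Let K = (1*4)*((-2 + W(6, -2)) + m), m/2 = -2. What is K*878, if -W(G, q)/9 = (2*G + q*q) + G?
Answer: -716448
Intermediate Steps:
m = -4 (m = 2*(-2) = -4)
W(G, q) = -27*G - 9*q² (W(G, q) = -9*((2*G + q*q) + G) = -9*((2*G + q²) + G) = -9*((q² + 2*G) + G) = -9*(q² + 3*G) = -27*G - 9*q²)
K = -816 (K = (1*4)*((-2 + (-27*6 - 9*(-2)²)) - 4) = 4*((-2 + (-162 - 9*4)) - 4) = 4*((-2 + (-162 - 36)) - 4) = 4*((-2 - 198) - 4) = 4*(-200 - 4) = 4*(-204) = -816)
K*878 = -816*878 = -716448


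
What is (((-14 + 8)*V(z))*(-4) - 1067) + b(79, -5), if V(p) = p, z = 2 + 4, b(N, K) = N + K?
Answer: -849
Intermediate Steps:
b(N, K) = K + N
z = 6
(((-14 + 8)*V(z))*(-4) - 1067) + b(79, -5) = (((-14 + 8)*6)*(-4) - 1067) + (-5 + 79) = (-6*6*(-4) - 1067) + 74 = (-36*(-4) - 1067) + 74 = (144 - 1067) + 74 = -923 + 74 = -849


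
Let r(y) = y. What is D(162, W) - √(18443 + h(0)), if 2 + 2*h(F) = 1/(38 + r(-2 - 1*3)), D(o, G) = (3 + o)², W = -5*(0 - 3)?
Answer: 27225 - √80333418/66 ≈ 27089.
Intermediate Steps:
W = 15 (W = -5*(-3) = 15)
h(F) = -65/66 (h(F) = -1 + 1/(2*(38 + (-2 - 1*3))) = -1 + 1/(2*(38 + (-2 - 3))) = -1 + 1/(2*(38 - 5)) = -1 + (½)/33 = -1 + (½)*(1/33) = -1 + 1/66 = -65/66)
D(162, W) - √(18443 + h(0)) = (3 + 162)² - √(18443 - 65/66) = 165² - √(1217173/66) = 27225 - √80333418/66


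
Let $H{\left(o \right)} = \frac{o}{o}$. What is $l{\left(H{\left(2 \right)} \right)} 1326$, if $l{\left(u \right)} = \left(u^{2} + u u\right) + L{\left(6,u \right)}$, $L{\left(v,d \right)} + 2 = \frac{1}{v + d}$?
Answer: $\frac{1326}{7} \approx 189.43$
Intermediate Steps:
$H{\left(o \right)} = 1$
$L{\left(v,d \right)} = -2 + \frac{1}{d + v}$ ($L{\left(v,d \right)} = -2 + \frac{1}{v + d} = -2 + \frac{1}{d + v}$)
$l{\left(u \right)} = 2 u^{2} + \frac{-11 - 2 u}{6 + u}$ ($l{\left(u \right)} = \left(u^{2} + u u\right) + \frac{1 - 2 u - 12}{u + 6} = \left(u^{2} + u^{2}\right) + \frac{1 - 2 u - 12}{6 + u} = 2 u^{2} + \frac{-11 - 2 u}{6 + u}$)
$l{\left(H{\left(2 \right)} \right)} 1326 = \frac{-11 - 2 + 2 \cdot 1^{2} \left(6 + 1\right)}{6 + 1} \cdot 1326 = \frac{-11 - 2 + 2 \cdot 1 \cdot 7}{7} \cdot 1326 = \frac{-11 - 2 + 14}{7} \cdot 1326 = \frac{1}{7} \cdot 1 \cdot 1326 = \frac{1}{7} \cdot 1326 = \frac{1326}{7}$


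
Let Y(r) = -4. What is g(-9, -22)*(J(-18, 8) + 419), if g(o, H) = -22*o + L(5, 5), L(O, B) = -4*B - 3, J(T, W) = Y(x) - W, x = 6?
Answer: 71225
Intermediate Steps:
J(T, W) = -4 - W
L(O, B) = -3 - 4*B
g(o, H) = -23 - 22*o (g(o, H) = -22*o + (-3 - 4*5) = -22*o + (-3 - 20) = -22*o - 23 = -23 - 22*o)
g(-9, -22)*(J(-18, 8) + 419) = (-23 - 22*(-9))*((-4 - 1*8) + 419) = (-23 + 198)*((-4 - 8) + 419) = 175*(-12 + 419) = 175*407 = 71225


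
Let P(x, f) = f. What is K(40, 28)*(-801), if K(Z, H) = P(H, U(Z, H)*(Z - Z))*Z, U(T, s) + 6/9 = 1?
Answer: 0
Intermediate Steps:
U(T, s) = ⅓ (U(T, s) = -⅔ + 1 = ⅓)
K(Z, H) = 0 (K(Z, H) = ((Z - Z)/3)*Z = ((⅓)*0)*Z = 0*Z = 0)
K(40, 28)*(-801) = 0*(-801) = 0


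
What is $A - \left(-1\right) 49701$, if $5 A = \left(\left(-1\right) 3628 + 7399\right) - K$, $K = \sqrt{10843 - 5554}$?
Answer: $\frac{252276}{5} - \frac{\sqrt{5289}}{5} \approx 50441.0$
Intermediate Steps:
$K = \sqrt{5289} \approx 72.725$
$A = \frac{3771}{5} - \frac{\sqrt{5289}}{5}$ ($A = \frac{\left(\left(-1\right) 3628 + 7399\right) - \sqrt{5289}}{5} = \frac{\left(-3628 + 7399\right) - \sqrt{5289}}{5} = \frac{3771 - \sqrt{5289}}{5} = \frac{3771}{5} - \frac{\sqrt{5289}}{5} \approx 739.66$)
$A - \left(-1\right) 49701 = \left(\frac{3771}{5} - \frac{\sqrt{5289}}{5}\right) - \left(-1\right) 49701 = \left(\frac{3771}{5} - \frac{\sqrt{5289}}{5}\right) - -49701 = \left(\frac{3771}{5} - \frac{\sqrt{5289}}{5}\right) + 49701 = \frac{252276}{5} - \frac{\sqrt{5289}}{5}$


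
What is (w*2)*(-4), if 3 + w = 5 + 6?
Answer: -64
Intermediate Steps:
w = 8 (w = -3 + (5 + 6) = -3 + 11 = 8)
(w*2)*(-4) = (8*2)*(-4) = 16*(-4) = -64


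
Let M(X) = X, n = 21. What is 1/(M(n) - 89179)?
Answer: -1/89158 ≈ -1.1216e-5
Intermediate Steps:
1/(M(n) - 89179) = 1/(21 - 89179) = 1/(-89158) = -1/89158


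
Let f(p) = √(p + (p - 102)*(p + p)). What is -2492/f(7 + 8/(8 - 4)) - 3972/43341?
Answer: -1324/14447 + 2492*I*√185/555 ≈ -0.091645 + 61.072*I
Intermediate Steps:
f(p) = √(p + 2*p*(-102 + p)) (f(p) = √(p + (-102 + p)*(2*p)) = √(p + 2*p*(-102 + p)))
-2492/f(7 + 8/(8 - 4)) - 3972/43341 = -2492*1/(√(-203 + 2*(7 + 8/(8 - 4)))*√(7 + 8/(8 - 4))) - 3972/43341 = -2492*1/(√(-203 + 2*(7 + 8/4))*√(7 + 8/4)) - 3972*1/43341 = -2492*1/(√(-203 + 2*(7 + (¼)*8))*√(7 + (¼)*8)) - 1324/14447 = -2492*1/(√(-203 + 2*(7 + 2))*√(7 + 2)) - 1324/14447 = -2492*1/(3*√(-203 + 2*9)) - 1324/14447 = -2492*1/(3*√(-203 + 18)) - 1324/14447 = -2492*(-I*√185/555) - 1324/14447 = -(-2492)*I*√185/555 - 1324/14447 = 2492*I*√185/555 - 1324/14447 = -1324/14447 + 2492*I*√185/555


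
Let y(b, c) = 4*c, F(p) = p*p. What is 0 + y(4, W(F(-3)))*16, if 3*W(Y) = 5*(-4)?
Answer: -1280/3 ≈ -426.67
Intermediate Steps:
F(p) = p**2
W(Y) = -20/3 (W(Y) = (5*(-4))/3 = (1/3)*(-20) = -20/3)
0 + y(4, W(F(-3)))*16 = 0 + (4*(-20/3))*16 = 0 - 80/3*16 = 0 - 1280/3 = -1280/3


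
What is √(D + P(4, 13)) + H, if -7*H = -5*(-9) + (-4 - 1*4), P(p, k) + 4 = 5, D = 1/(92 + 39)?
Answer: -37/7 + 2*√4323/131 ≈ -4.2819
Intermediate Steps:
D = 1/131 ≈ 0.0076336
P(p, k) = 1 (P(p, k) = -4 + 5 = 1)
H = -37/7 (H = -(-5*(-9) + (-4 - 1*4))/7 = -(45 + (-4 - 4))/7 = -(45 - 8)/7 = -⅐*37 = -37/7 ≈ -5.2857)
√(D + P(4, 13)) + H = √(1/131 + 1) - 37/7 = √(132/131) - 37/7 = 2*√4323/131 - 37/7 = -37/7 + 2*√4323/131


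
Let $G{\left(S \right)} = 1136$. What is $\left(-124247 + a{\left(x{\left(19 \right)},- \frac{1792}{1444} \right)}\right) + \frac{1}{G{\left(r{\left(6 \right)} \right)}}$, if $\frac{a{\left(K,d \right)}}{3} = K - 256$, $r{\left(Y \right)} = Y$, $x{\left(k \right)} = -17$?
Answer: $- \frac{142074975}{1136} \approx -1.2507 \cdot 10^{5}$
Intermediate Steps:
$a{\left(K,d \right)} = -768 + 3 K$ ($a{\left(K,d \right)} = 3 \left(K - 256\right) = 3 \left(-256 + K\right) = -768 + 3 K$)
$\left(-124247 + a{\left(x{\left(19 \right)},- \frac{1792}{1444} \right)}\right) + \frac{1}{G{\left(r{\left(6 \right)} \right)}} = \left(-124247 + \left(-768 + 3 \left(-17\right)\right)\right) + \frac{1}{1136} = \left(-124247 - 819\right) + \frac{1}{1136} = -125066 + \frac{1}{1136} = - \frac{142074975}{1136}$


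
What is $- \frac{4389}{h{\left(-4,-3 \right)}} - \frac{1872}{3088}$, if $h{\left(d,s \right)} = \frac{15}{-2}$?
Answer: $\frac{564133}{965} \approx 584.59$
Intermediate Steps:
$h{\left(d,s \right)} = - \frac{15}{2}$ ($h{\left(d,s \right)} = 15 \left(- \frac{1}{2}\right) = - \frac{15}{2}$)
$- \frac{4389}{h{\left(-4,-3 \right)}} - \frac{1872}{3088} = - \frac{4389}{- \frac{15}{2}} - \frac{1872}{3088} = \left(-4389\right) \left(- \frac{2}{15}\right) - \frac{117}{193} = \frac{2926}{5} - \frac{117}{193} = \frac{564133}{965}$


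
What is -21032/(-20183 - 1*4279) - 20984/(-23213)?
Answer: 500763212/283918203 ≈ 1.7638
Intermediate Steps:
-21032/(-20183 - 1*4279) - 20984/(-23213) = -21032/(-20183 - 4279) - 20984*(-1/23213) = -21032/(-24462) + 20984/23213 = -21032*(-1/24462) + 20984/23213 = 10516/12231 + 20984/23213 = 500763212/283918203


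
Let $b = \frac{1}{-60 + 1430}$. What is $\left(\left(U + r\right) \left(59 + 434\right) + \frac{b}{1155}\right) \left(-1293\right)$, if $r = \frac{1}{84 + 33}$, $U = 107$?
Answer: $- \frac{1403168462558809}{20570550} \approx -6.8212 \cdot 10^{7}$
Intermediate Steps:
$r = \frac{1}{117} \approx 0.008547$
$b = \frac{1}{1370} \approx 0.00072993$
$\left(\left(U + r\right) \left(59 + 434\right) + \frac{b}{1155}\right) \left(-1293\right) = \left(\left(107 + \frac{1}{117}\right) \left(59 + 434\right) + \frac{1}{1370 \cdot 1155}\right) \left(-1293\right) = \left(\frac{12520}{117} \cdot 493 + \frac{1}{1370} \cdot \frac{1}{1155}\right) \left(-1293\right) = \left(\frac{6172360}{117} + \frac{1}{1582350}\right) \left(-1293\right) = \frac{3255611282039}{61711650} \left(-1293\right) = - \frac{1403168462558809}{20570550}$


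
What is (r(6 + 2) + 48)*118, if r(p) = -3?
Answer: 5310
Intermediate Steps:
(r(6 + 2) + 48)*118 = (-3 + 48)*118 = 45*118 = 5310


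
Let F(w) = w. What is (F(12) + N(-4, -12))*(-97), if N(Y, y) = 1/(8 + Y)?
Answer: -4753/4 ≈ -1188.3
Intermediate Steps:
(F(12) + N(-4, -12))*(-97) = (12 + 1/(8 - 4))*(-97) = (12 + 1/4)*(-97) = (12 + ¼)*(-97) = (49/4)*(-97) = -4753/4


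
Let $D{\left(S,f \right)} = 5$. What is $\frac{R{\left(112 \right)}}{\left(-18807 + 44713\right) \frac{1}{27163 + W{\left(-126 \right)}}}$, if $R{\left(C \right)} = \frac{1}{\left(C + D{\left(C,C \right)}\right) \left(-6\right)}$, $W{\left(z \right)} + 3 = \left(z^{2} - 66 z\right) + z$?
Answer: $- \frac{25613}{9093006} \approx -0.0028168$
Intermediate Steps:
$W{\left(z \right)} = -3 + z^{2} - 65 z$ ($W{\left(z \right)} = -3 + \left(\left(z^{2} - 66 z\right) + z\right) = -3 + \left(z^{2} - 65 z\right) = -3 + z^{2} - 65 z$)
$R{\left(C \right)} = \frac{1}{-30 - 6 C}$ ($R{\left(C \right)} = \frac{1}{\left(C + 5\right) \left(-6\right)} = \frac{1}{\left(5 + C\right) \left(-6\right)} = \frac{1}{-30 - 6 C}$)
$\frac{R{\left(112 \right)}}{\left(-18807 + 44713\right) \frac{1}{27163 + W{\left(-126 \right)}}} = \frac{\left(-1\right) \frac{1}{30 + 6 \cdot 112}}{\left(-18807 + 44713\right) \frac{1}{27163 - \left(-8187 - 15876\right)}} = \frac{\left(-1\right) \frac{1}{30 + 672}}{25906 \frac{1}{27163 + \left(-3 + 15876 + 8190\right)}} = \frac{\left(-1\right) \frac{1}{702}}{25906 \frac{1}{27163 + 24063}} = \frac{\left(-1\right) \frac{1}{702}}{25906 \cdot \frac{1}{51226}} = - \frac{1}{702 \cdot 25906 \cdot \frac{1}{51226}} = - \frac{1}{702 \cdot \frac{12953}{25613}} = \left(- \frac{1}{702}\right) \frac{25613}{12953} = - \frac{25613}{9093006}$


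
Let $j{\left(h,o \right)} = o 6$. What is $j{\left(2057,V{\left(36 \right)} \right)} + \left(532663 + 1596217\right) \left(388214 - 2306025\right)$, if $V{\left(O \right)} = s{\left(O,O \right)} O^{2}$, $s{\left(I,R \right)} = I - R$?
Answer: $-4082789481680$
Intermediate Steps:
$V{\left(O \right)} = 0$ ($V{\left(O \right)} = \left(O - O\right) O^{2} = 0 O^{2} = 0$)
$j{\left(h,o \right)} = 6 o$
$j{\left(2057,V{\left(36 \right)} \right)} + \left(532663 + 1596217\right) \left(388214 - 2306025\right) = 6 \cdot 0 + \left(532663 + 1596217\right) \left(388214 - 2306025\right) = 0 + 2128880 \left(-1917811\right) = 0 - 4082789481680 = -4082789481680$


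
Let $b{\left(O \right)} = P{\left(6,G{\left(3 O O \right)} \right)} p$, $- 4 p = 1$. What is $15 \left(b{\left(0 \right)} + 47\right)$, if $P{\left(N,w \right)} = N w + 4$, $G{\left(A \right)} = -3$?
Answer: $\frac{1515}{2} \approx 757.5$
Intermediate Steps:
$p = - \frac{1}{4}$ ($p = \left(- \frac{1}{4}\right) 1 = - \frac{1}{4} \approx -0.25$)
$P{\left(N,w \right)} = 4 + N w$
$b{\left(O \right)} = \frac{7}{2}$ ($b{\left(O \right)} = \left(4 + 6 \left(-3\right)\right) \left(- \frac{1}{4}\right) = \left(4 - 18\right) \left(- \frac{1}{4}\right) = \left(-14\right) \left(- \frac{1}{4}\right) = \frac{7}{2}$)
$15 \left(b{\left(0 \right)} + 47\right) = 15 \left(\frac{7}{2} + 47\right) = 15 \cdot \frac{101}{2} = \frac{1515}{2}$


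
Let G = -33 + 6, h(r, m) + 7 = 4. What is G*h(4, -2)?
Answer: 81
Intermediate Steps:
h(r, m) = -3 (h(r, m) = -7 + 4 = -3)
G = -27
G*h(4, -2) = -27*(-3) = 81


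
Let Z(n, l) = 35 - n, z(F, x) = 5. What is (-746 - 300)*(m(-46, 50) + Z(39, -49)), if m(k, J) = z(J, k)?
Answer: -1046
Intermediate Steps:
m(k, J) = 5
(-746 - 300)*(m(-46, 50) + Z(39, -49)) = (-746 - 300)*(5 + (35 - 1*39)) = -1046*(5 + (35 - 39)) = -1046*(5 - 4) = -1046*1 = -1046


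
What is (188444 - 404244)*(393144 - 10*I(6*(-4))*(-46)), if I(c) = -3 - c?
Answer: -86925103200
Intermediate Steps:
(188444 - 404244)*(393144 - 10*I(6*(-4))*(-46)) = (188444 - 404244)*(393144 - 10*(-3 - 6*(-4))*(-46)) = -215800*(393144 - 10*(-3 - 1*(-24))*(-46)) = -215800*(393144 - 10*(-3 + 24)*(-46)) = -215800*(393144 - 10*21*(-46)) = -215800*(393144 - 210*(-46)) = -215800*(393144 + 9660) = -215800*402804 = -86925103200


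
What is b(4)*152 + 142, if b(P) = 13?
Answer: 2118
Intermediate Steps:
b(4)*152 + 142 = 13*152 + 142 = 1976 + 142 = 2118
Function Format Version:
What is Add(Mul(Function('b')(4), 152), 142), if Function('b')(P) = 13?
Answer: 2118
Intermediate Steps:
Add(Mul(Function('b')(4), 152), 142) = Add(Mul(13, 152), 142) = Add(1976, 142) = 2118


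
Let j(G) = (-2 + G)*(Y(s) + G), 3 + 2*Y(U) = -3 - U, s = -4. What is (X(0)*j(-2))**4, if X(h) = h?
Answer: 0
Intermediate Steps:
Y(U) = -3 - U/2 (Y(U) = -3/2 + (-3 - U)/2 = -3/2 + (-3/2 - U/2) = -3 - U/2)
j(G) = (-1 + G)*(-2 + G) (j(G) = (-2 + G)*((-3 - 1/2*(-4)) + G) = (-2 + G)*((-3 + 2) + G) = (-2 + G)*(-1 + G) = (-1 + G)*(-2 + G))
(X(0)*j(-2))**4 = (0*(2 + (-2)**2 - 3*(-2)))**4 = (0*(2 + 4 + 6))**4 = (0*12)**4 = 0**4 = 0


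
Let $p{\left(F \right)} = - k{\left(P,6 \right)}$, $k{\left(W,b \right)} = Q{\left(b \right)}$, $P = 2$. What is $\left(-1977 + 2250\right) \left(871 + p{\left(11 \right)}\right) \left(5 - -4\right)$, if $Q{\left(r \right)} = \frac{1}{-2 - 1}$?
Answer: $2140866$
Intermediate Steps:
$Q{\left(r \right)} = - \frac{1}{3}$ ($Q{\left(r \right)} = \frac{1}{-3} = - \frac{1}{3}$)
$k{\left(W,b \right)} = - \frac{1}{3}$
$p{\left(F \right)} = \frac{1}{3}$ ($p{\left(F \right)} = \left(-1\right) \left(- \frac{1}{3}\right) = \frac{1}{3}$)
$\left(-1977 + 2250\right) \left(871 + p{\left(11 \right)}\right) \left(5 - -4\right) = \left(-1977 + 2250\right) \left(871 + \frac{1}{3}\right) \left(5 - -4\right) = 273 \cdot \frac{2614}{3} \left(5 + 4\right) = 237874 \cdot 9 = 2140866$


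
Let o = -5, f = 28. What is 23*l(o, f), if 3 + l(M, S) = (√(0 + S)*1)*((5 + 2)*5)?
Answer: -69 + 1610*√7 ≈ 4190.7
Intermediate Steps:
l(M, S) = -3 + 35*√S (l(M, S) = -3 + (√(0 + S)*1)*((5 + 2)*5) = -3 + (√S*1)*(7*5) = -3 + √S*35 = -3 + 35*√S)
23*l(o, f) = 23*(-3 + 35*√28) = 23*(-3 + 35*(2*√7)) = 23*(-3 + 70*√7) = -69 + 1610*√7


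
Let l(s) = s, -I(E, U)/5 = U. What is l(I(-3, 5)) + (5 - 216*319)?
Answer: -68924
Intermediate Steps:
I(E, U) = -5*U
l(I(-3, 5)) + (5 - 216*319) = -5*5 + (5 - 216*319) = -25 + (5 - 68904) = -25 - 68899 = -68924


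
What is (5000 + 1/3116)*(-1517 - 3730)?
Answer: -81748265247/3116 ≈ -2.6235e+7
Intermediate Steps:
(5000 + 1/3116)*(-1517 - 3730) = (5000 + 1/3116)*(-5247) = (15580001/3116)*(-5247) = -81748265247/3116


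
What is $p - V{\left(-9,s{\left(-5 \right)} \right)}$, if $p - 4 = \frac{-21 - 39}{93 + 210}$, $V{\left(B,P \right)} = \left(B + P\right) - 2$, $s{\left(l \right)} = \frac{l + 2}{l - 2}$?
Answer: $\frac{10162}{707} \approx 14.373$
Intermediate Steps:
$s{\left(l \right)} = \frac{2 + l}{-2 + l}$
$V{\left(B,P \right)} = -2 + B + P$
$p = \frac{384}{101}$ ($p = 4 + \frac{-21 - 39}{93 + 210} = 4 - \frac{60}{303} = 4 - \frac{20}{101} = \frac{384}{101} \approx 3.802$)
$p - V{\left(-9,s{\left(-5 \right)} \right)} = \frac{384}{101} - \left(-2 - 9 + \frac{2 - 5}{-2 - 5}\right) = \frac{384}{101} - \left(-2 - 9 + \frac{1}{-7} \left(-3\right)\right) = \frac{384}{101} - \left(-2 - 9 - - \frac{3}{7}\right) = \frac{384}{101} - \left(-2 - 9 + \frac{3}{7}\right) = \frac{384}{101} - - \frac{74}{7} = \frac{384}{101} + \frac{74}{7} = \frac{10162}{707}$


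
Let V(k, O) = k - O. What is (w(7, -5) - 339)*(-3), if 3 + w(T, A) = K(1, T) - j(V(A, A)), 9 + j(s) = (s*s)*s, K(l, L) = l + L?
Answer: 975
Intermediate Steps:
K(l, L) = L + l
j(s) = -9 + s³ (j(s) = -9 + (s*s)*s = -9 + s²*s = -9 + s³)
w(T, A) = 7 + T (w(T, A) = -3 + ((T + 1) - (-9 + (A - A)³)) = -3 + ((1 + T) - (-9 + 0³)) = -3 + ((1 + T) - (-9 + 0)) = -3 + ((1 + T) - 1*(-9)) = -3 + ((1 + T) + 9) = -3 + (10 + T) = 7 + T)
(w(7, -5) - 339)*(-3) = ((7 + 7) - 339)*(-3) = (14 - 339)*(-3) = -325*(-3) = 975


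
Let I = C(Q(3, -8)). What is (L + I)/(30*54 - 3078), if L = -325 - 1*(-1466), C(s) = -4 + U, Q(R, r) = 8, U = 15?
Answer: -64/81 ≈ -0.79012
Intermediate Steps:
C(s) = 11 (C(s) = -4 + 15 = 11)
I = 11
L = 1141 (L = -325 + 1466 = 1141)
(L + I)/(30*54 - 3078) = (1141 + 11)/(30*54 - 3078) = 1152/(1620 - 3078) = 1152/(-1458) = 1152*(-1/1458) = -64/81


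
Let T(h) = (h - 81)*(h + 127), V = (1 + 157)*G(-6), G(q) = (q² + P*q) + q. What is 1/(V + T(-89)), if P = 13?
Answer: -1/14044 ≈ -7.1205e-5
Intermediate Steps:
G(q) = q² + 14*q (G(q) = (q² + 13*q) + q = q² + 14*q)
V = -7584 (V = (1 + 157)*(-6*(14 - 6)) = 158*(-6*8) = 158*(-48) = -7584)
T(h) = (-81 + h)*(127 + h)
1/(V + T(-89)) = 1/(-7584 + (-10287 + (-89)² + 46*(-89))) = 1/(-7584 + (-10287 + 7921 - 4094)) = 1/(-7584 - 6460) = 1/(-14044) = -1/14044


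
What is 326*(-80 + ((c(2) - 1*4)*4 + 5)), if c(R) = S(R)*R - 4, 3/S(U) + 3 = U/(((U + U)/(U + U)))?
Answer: -42706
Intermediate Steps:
S(U) = 3/(-3 + U) (S(U) = 3/(-3 + U/(((U + U)/(U + U)))) = 3/(-3 + U/(((2*U)/((2*U))))) = 3/(-3 + U/(((2*U)*(1/(2*U))))) = 3/(-3 + U/1) = 3/(-3 + U*1) = 3/(-3 + U))
c(R) = -4 + 3*R/(-3 + R) (c(R) = (3/(-3 + R))*R - 4 = 3*R/(-3 + R) - 4 = -4 + 3*R/(-3 + R))
326*(-80 + ((c(2) - 1*4)*4 + 5)) = 326*(-80 + (((12 - 1*2)/(-3 + 2) - 1*4)*4 + 5)) = 326*(-80 + (((12 - 2)/(-1) - 4)*4 + 5)) = 326*(-80 + ((-1*10 - 4)*4 + 5)) = 326*(-80 + ((-10 - 4)*4 + 5)) = 326*(-80 + (-14*4 + 5)) = 326*(-80 + (-56 + 5)) = 326*(-80 - 51) = 326*(-131) = -42706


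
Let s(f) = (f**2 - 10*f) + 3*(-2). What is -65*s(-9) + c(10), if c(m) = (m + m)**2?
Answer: -10325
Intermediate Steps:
s(f) = -6 + f**2 - 10*f (s(f) = (f**2 - 10*f) - 6 = -6 + f**2 - 10*f)
c(m) = 4*m**2 (c(m) = (2*m)**2 = 4*m**2)
-65*s(-9) + c(10) = -65*(-6 + (-9)**2 - 10*(-9)) + 4*10**2 = -65*(-6 + 81 + 90) + 4*100 = -65*165 + 400 = -10725 + 400 = -10325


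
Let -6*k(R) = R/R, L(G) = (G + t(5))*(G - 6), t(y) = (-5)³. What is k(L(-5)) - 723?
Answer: -4339/6 ≈ -723.17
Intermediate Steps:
t(y) = -125
L(G) = (-125 + G)*(-6 + G) (L(G) = (G - 125)*(G - 6) = (-125 + G)*(-6 + G))
k(R) = -⅙ (k(R) = -R/(6*R) = -⅙*1 = -⅙)
k(L(-5)) - 723 = -⅙ - 723 = -4339/6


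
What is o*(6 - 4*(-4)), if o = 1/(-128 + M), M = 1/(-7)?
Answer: -154/897 ≈ -0.17168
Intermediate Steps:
M = -⅐ ≈ -0.14286
o = -7/897 (o = 1/(-128 - ⅐) = 1/(-897/7) = -7/897 ≈ -0.0078038)
o*(6 - 4*(-4)) = -7*(6 - 4*(-4))/897 = -7*(6 + 16)/897 = -7/897*22 = -154/897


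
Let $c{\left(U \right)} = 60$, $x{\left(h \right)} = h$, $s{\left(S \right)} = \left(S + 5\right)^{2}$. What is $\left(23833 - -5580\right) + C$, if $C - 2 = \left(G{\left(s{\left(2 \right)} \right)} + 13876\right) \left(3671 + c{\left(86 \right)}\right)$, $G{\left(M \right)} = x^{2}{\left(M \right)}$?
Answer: $60758902$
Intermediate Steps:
$s{\left(S \right)} = \left(5 + S\right)^{2}$
$G{\left(M \right)} = M^{2}$
$C = 60729489$ ($C = 2 + \left(\left(\left(5 + 2\right)^{2}\right)^{2} + 13876\right) \left(3671 + 60\right) = 2 + \left(\left(7^{2}\right)^{2} + 13876\right) 3731 = 2 + \left(49^{2} + 13876\right) 3731 = 2 + \left(2401 + 13876\right) 3731 = 2 + 16277 \cdot 3731 = 2 + 60729487 = 60729489$)
$\left(23833 - -5580\right) + C = \left(23833 - -5580\right) + 60729489 = \left(23833 + 5580\right) + 60729489 = 29413 + 60729489 = 60758902$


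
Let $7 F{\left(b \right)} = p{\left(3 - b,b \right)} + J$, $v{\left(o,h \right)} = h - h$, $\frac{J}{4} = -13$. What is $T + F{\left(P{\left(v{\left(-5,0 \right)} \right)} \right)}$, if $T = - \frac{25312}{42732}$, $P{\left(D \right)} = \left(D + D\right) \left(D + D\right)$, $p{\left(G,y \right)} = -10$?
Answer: $- \frac{706642}{74781} \approx -9.4495$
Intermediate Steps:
$J = -52$ ($J = 4 \left(-13\right) = -52$)
$v{\left(o,h \right)} = 0$
$P{\left(D \right)} = 4 D^{2}$ ($P{\left(D \right)} = 2 D 2 D = 4 D^{2}$)
$F{\left(b \right)} = - \frac{62}{7}$ ($F{\left(b \right)} = \frac{-10 - 52}{7} = \frac{1}{7} \left(-62\right) = - \frac{62}{7}$)
$T = - \frac{6328}{10683}$ ($T = \left(-25312\right) \frac{1}{42732} = - \frac{6328}{10683} \approx -0.59234$)
$T + F{\left(P{\left(v{\left(-5,0 \right)} \right)} \right)} = - \frac{6328}{10683} - \frac{62}{7} = - \frac{706642}{74781}$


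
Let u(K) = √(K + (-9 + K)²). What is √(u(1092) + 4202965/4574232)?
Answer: √(351109230 + 382124304*√1173981)/19548 ≈ 32.931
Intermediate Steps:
√(u(1092) + 4202965/4574232) = √(√(1092 + (-9 + 1092)²) + 4202965/4574232) = √(√(1092 + 1083²) + 4202965*(1/4574232)) = √(√(1092 + 1172889) + 323305/351864) = √(√1173981 + 323305/351864) = √(323305/351864 + √1173981)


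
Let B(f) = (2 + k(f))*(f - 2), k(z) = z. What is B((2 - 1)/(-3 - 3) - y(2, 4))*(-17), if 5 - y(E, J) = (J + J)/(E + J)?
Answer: -6545/36 ≈ -181.81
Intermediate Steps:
y(E, J) = 5 - 2*J/(E + J) (y(E, J) = 5 - (J + J)/(E + J) = 5 - 2*J/(E + J))
B(f) = (-2 + f)*(2 + f) (B(f) = (2 + f)*(f - 2) = (2 + f)*(-2 + f) = (-2 + f)*(2 + f))
B((2 - 1)/(-3 - 3) - y(2, 4))*(-17) = (-4 + ((2 - 1)/(-3 - 3) - (3*4 + 5*2)/(2 + 4))**2)*(-17) = (-4 + (1/(-6) - (12 + 10)/6)**2)*(-17) = (-4 + (1*(-1/6) - 22/6)**2)*(-17) = (-4 + (-1/6 - 1*11/3)**2)*(-17) = (-4 + (-1/6 - 11/3)**2)*(-17) = (-4 + (-23/6)**2)*(-17) = (-4 + 529/36)*(-17) = (385/36)*(-17) = -6545/36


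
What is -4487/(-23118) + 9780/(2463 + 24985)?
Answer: 21828326/39658929 ≈ 0.55040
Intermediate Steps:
-4487/(-23118) + 9780/(2463 + 24985) = -4487*(-1/23118) + 9780/27448 = 4487/23118 + 9780*(1/27448) = 4487/23118 + 2445/6862 = 21828326/39658929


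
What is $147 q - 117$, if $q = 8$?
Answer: $1059$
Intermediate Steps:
$147 q - 117 = 147 \cdot 8 - 117 = 1176 - 117 = 1059$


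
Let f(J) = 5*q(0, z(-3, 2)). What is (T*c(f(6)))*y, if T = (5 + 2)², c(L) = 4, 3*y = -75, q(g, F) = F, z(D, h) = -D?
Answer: -4900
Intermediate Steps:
y = -25 (y = (⅓)*(-75) = -25)
f(J) = 15 (f(J) = 5*(-1*(-3)) = 5*3 = 15)
T = 49 (T = 7² = 49)
(T*c(f(6)))*y = (49*4)*(-25) = 196*(-25) = -4900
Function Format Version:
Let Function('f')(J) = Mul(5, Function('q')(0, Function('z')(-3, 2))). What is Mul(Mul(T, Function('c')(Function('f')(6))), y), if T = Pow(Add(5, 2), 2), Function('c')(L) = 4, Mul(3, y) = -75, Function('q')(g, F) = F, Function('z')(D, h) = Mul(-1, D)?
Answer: -4900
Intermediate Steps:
y = -25 (y = Mul(Rational(1, 3), -75) = -25)
Function('f')(J) = 15 (Function('f')(J) = Mul(5, Mul(-1, -3)) = Mul(5, 3) = 15)
T = 49 (T = Pow(7, 2) = 49)
Mul(Mul(T, Function('c')(Function('f')(6))), y) = Mul(Mul(49, 4), -25) = Mul(196, -25) = -4900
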